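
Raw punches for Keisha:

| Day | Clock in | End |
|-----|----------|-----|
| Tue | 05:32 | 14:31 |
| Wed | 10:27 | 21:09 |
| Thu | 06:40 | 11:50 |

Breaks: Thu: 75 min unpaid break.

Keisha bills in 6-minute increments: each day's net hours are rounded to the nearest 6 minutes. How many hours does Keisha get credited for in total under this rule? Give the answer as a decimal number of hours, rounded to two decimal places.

Tue: 05:32–14:31 = 8 h 59 min → rounds to 9 h 0 min
Wed: 10:27–21:09 = 10 h 42 min → rounds to 10 h 42 min
Thu: 06:40–11:50 = 5 h 10 min − 75 min = 3 h 55 min → rounds to 3 h 54 min
Total credited: 23 h 36 min.

23.60 hours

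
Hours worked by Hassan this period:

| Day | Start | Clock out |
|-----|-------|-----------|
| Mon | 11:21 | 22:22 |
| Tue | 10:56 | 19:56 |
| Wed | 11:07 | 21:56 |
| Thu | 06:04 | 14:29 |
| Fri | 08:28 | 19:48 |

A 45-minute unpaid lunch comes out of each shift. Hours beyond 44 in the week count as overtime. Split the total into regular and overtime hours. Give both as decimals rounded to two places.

Mon: 11:21–22:22 = 11 h 1 min; less 45 min break → 10 h 16 min
Tue: 10:56–19:56 = 9 h 0 min; less 45 min break → 8 h 15 min
Wed: 11:07–21:56 = 10 h 49 min; less 45 min break → 10 h 4 min
Thu: 06:04–14:29 = 8 h 25 min; less 45 min break → 7 h 40 min
Fri: 08:28–19:48 = 11 h 20 min; less 45 min break → 10 h 35 min
Total worked: 46 h 50 min = 46.83 h.
Threshold 44 h → overtime 2 h 50 min, regular 44 h 0 min.

Regular 44.00 hours, overtime 2.83 hours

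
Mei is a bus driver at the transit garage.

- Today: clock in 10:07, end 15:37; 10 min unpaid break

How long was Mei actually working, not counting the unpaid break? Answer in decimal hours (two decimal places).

5.33 hours

Today: 10:07–15:37 = 5 h 30 min; less 10 min break → 5 h 20 min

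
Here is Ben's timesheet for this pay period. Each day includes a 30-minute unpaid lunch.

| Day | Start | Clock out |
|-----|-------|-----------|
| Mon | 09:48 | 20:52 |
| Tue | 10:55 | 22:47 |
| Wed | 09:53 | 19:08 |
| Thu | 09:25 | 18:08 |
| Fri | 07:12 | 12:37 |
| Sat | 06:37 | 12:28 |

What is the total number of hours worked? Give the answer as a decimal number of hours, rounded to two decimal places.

49.17 hours

Mon: 09:48–20:52 = 11 h 4 min; less 30 min break → 10 h 34 min
Tue: 10:55–22:47 = 11 h 52 min; less 30 min break → 11 h 22 min
Wed: 09:53–19:08 = 9 h 15 min; less 30 min break → 8 h 45 min
Thu: 09:25–18:08 = 8 h 43 min; less 30 min break → 8 h 13 min
Fri: 07:12–12:37 = 5 h 25 min; less 30 min break → 4 h 55 min
Sat: 06:37–12:28 = 5 h 51 min; less 30 min break → 5 h 21 min
Total: 10 h 34 min + 11 h 22 min + 8 h 45 min + 8 h 13 min + 4 h 55 min + 5 h 21 min = 49 h 10 min.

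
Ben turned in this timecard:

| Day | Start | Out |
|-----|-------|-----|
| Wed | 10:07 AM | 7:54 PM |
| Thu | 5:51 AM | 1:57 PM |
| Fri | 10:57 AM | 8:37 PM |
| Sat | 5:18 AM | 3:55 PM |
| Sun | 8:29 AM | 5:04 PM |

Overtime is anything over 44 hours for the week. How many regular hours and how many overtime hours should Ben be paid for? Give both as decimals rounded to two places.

Regular 44.00 hours, overtime 2.75 hours

Wed: 10:07 AM–7:54 PM = 9 h 47 min
Thu: 5:51 AM–1:57 PM = 8 h 6 min
Fri: 10:57 AM–8:37 PM = 9 h 40 min
Sat: 5:18 AM–3:55 PM = 10 h 37 min
Sun: 8:29 AM–5:04 PM = 8 h 35 min
Total worked: 46 h 45 min = 46.75 h.
Threshold 44 h → overtime 2 h 45 min, regular 44 h 0 min.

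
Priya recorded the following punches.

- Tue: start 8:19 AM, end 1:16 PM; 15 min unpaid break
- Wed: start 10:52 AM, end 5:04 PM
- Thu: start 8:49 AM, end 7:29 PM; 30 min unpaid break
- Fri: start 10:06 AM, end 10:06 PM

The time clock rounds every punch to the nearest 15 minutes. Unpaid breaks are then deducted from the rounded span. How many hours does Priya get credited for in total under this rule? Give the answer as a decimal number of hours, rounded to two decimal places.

33.25 hours

Tue: in 8:19 AM→8:15 AM, out 1:16 PM→1:15 PM; 5 h 0 min − 15 min = 4 h 45 min
Wed: in 10:52 AM→10:45 AM, out 5:04 PM→5:00 PM; 6 h 15 min
Thu: in 8:49 AM→8:45 AM, out 7:29 PM→7:30 PM; 10 h 45 min − 30 min = 10 h 15 min
Fri: in 10:06 AM→10:00 AM, out 10:06 PM→10:00 PM; 12 h 0 min
Total credited: 33 h 15 min.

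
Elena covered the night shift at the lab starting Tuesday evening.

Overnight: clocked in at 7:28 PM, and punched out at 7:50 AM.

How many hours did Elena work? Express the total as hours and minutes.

12 h 22 min

Overnight: 7:28 PM → midnight = 4 h 32 min; midnight → 7:50 AM = 7 h 50 min; span 12 h 22 min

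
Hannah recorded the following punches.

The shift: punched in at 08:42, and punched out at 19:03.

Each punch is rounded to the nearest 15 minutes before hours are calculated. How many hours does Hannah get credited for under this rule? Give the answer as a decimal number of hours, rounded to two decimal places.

The shift: in 08:42→08:45, out 19:03→19:00; 10 h 15 min

10.25 hours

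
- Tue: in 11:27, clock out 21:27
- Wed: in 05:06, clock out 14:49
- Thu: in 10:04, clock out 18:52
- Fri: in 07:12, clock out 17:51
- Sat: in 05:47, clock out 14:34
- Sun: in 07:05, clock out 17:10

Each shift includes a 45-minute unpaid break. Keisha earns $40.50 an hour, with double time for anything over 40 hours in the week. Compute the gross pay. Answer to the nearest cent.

$2716.20

Tue: 11:27–21:27 = 10 h 0 min; less 45 min break → 9 h 15 min
Wed: 05:06–14:49 = 9 h 43 min; less 45 min break → 8 h 58 min
Thu: 10:04–18:52 = 8 h 48 min; less 45 min break → 8 h 3 min
Fri: 07:12–17:51 = 10 h 39 min; less 45 min break → 9 h 54 min
Sat: 05:47–14:34 = 8 h 47 min; less 45 min break → 8 h 2 min
Sun: 07:05–17:10 = 10 h 5 min; less 45 min break → 9 h 20 min
Total worked: 53 h 32 min = 3212 min.
Regular 40 h 0 min = 2400 min at $40.50/h; overtime 13 h 32 min = 812 min at $81.00/h.
Pay = (2400 × $40.50 + 812 × $81.00) ÷ 60 = $2716.20.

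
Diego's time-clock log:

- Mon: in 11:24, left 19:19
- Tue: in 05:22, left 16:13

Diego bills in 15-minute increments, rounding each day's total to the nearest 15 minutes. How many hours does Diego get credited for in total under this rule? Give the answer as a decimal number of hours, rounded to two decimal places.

Mon: 11:24–19:19 = 7 h 55 min → rounds to 8 h 0 min
Tue: 05:22–16:13 = 10 h 51 min → rounds to 10 h 45 min
Total credited: 18 h 45 min.

18.75 hours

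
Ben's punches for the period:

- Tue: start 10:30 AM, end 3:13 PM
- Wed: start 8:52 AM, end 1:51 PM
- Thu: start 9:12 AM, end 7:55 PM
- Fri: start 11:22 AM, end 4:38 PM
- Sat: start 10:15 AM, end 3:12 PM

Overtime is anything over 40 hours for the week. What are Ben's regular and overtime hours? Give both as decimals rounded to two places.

Regular 30.63 hours, overtime 0.00 hours

Tue: 10:30 AM–3:13 PM = 4 h 43 min
Wed: 8:52 AM–1:51 PM = 4 h 59 min
Thu: 9:12 AM–7:55 PM = 10 h 43 min
Fri: 11:22 AM–4:38 PM = 5 h 16 min
Sat: 10:15 AM–3:12 PM = 4 h 57 min
Total worked: 30 h 38 min = 30.63 h.
Threshold 40 h → overtime 0 h 0 min, regular 30 h 38 min.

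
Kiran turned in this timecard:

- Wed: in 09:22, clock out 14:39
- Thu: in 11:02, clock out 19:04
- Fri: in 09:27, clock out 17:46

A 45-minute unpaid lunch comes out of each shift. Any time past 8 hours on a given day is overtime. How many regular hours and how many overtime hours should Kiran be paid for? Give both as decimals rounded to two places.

Regular 19.38 hours, overtime 0.00 hours

Wed: 09:22–14:39 = 5 h 17 min; less 45 min break → 4 h 32 min
Thu: 11:02–19:04 = 8 h 2 min; less 45 min break → 7 h 17 min
Fri: 09:27–17:46 = 8 h 19 min; less 45 min break → 7 h 34 min
Wed reg 4 h 32 min / OT 0 h 0 min; Thu reg 7 h 17 min / OT 0 h 0 min; Fri reg 7 h 34 min / OT 0 h 0 min.
Totals: regular 19 h 23 min, overtime 0 h 0 min.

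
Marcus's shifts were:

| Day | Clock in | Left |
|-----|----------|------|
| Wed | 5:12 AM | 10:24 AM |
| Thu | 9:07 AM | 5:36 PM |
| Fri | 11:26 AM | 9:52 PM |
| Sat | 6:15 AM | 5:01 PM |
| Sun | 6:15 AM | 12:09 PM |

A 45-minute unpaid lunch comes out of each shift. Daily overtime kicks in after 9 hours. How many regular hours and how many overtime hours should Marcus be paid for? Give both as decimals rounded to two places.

Wed: 5:12 AM–10:24 AM = 5 h 12 min; less 45 min break → 4 h 27 min
Thu: 9:07 AM–5:36 PM = 8 h 29 min; less 45 min break → 7 h 44 min
Fri: 11:26 AM–9:52 PM = 10 h 26 min; less 45 min break → 9 h 41 min
Sat: 6:15 AM–5:01 PM = 10 h 46 min; less 45 min break → 10 h 1 min
Sun: 6:15 AM–12:09 PM = 5 h 54 min; less 45 min break → 5 h 9 min
Wed reg 4 h 27 min / OT 0 h 0 min; Thu reg 7 h 44 min / OT 0 h 0 min; Fri reg 9 h 0 min / OT 0 h 41 min; Sat reg 9 h 0 min / OT 1 h 1 min; Sun reg 5 h 9 min / OT 0 h 0 min.
Totals: regular 35 h 20 min, overtime 1 h 42 min.

Regular 35.33 hours, overtime 1.70 hours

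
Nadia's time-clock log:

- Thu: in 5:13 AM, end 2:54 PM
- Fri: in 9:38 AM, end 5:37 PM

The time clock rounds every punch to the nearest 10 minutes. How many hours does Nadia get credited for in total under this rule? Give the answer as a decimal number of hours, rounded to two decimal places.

Thu: in 5:13 AM→5:10 AM, out 2:54 PM→2:50 PM; 9 h 40 min
Fri: in 9:38 AM→9:40 AM, out 5:37 PM→5:40 PM; 8 h 0 min
Total credited: 17 h 40 min.

17.67 hours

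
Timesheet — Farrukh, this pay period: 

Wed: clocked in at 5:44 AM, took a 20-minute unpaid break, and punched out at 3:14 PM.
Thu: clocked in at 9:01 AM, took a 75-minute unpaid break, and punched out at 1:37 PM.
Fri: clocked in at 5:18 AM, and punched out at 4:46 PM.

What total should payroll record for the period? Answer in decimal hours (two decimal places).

23.98 hours

Wed: 5:44 AM–3:14 PM = 9 h 30 min; less 20 min break → 9 h 10 min
Thu: 9:01 AM–1:37 PM = 4 h 36 min; less 75 min break → 3 h 21 min
Fri: 5:18 AM–4:46 PM = 11 h 28 min
Total: 9 h 10 min + 3 h 21 min + 11 h 28 min = 23 h 59 min.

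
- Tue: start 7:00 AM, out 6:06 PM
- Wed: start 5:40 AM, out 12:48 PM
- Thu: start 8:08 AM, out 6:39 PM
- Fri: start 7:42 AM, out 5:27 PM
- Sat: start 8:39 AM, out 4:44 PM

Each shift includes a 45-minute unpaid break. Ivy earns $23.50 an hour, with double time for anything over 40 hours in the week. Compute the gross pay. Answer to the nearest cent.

$1073.17

Tue: 7:00 AM–6:06 PM = 11 h 6 min; less 45 min break → 10 h 21 min
Wed: 5:40 AM–12:48 PM = 7 h 8 min; less 45 min break → 6 h 23 min
Thu: 8:08 AM–6:39 PM = 10 h 31 min; less 45 min break → 9 h 46 min
Fri: 7:42 AM–5:27 PM = 9 h 45 min; less 45 min break → 9 h 0 min
Sat: 8:39 AM–4:44 PM = 8 h 5 min; less 45 min break → 7 h 20 min
Total worked: 42 h 50 min = 2570 min.
Regular 40 h 0 min = 2400 min at $23.50/h; overtime 2 h 50 min = 170 min at $47.00/h.
Pay = (2400 × $23.50 + 170 × $47.00) ÷ 60 = $1073.17.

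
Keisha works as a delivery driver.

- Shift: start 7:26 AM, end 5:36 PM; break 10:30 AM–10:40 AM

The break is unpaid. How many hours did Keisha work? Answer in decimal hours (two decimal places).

10.00 hours

Shift: 7:26 AM–5:36 PM = 10 h 10 min; less 10 min break → 10 h 0 min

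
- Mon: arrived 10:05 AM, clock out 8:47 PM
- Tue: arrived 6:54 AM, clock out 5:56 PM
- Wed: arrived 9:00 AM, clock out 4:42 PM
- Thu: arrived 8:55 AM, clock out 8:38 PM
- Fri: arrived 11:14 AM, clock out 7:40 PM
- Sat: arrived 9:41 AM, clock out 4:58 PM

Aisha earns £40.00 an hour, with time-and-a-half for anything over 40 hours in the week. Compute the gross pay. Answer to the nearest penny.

Mon: 10:05 AM–8:47 PM = 10 h 42 min
Tue: 6:54 AM–5:56 PM = 11 h 2 min
Wed: 9:00 AM–4:42 PM = 7 h 42 min
Thu: 8:55 AM–8:38 PM = 11 h 43 min
Fri: 11:14 AM–7:40 PM = 8 h 26 min
Sat: 9:41 AM–4:58 PM = 7 h 17 min
Total worked: 56 h 52 min = 3412 min.
Regular 40 h 0 min = 2400 min at £40.00/h; overtime 16 h 52 min = 1012 min at £60.00/h.
Pay = (2400 × £40.00 + 1012 × £60.00) ÷ 60 = £2612.00.

£2612.00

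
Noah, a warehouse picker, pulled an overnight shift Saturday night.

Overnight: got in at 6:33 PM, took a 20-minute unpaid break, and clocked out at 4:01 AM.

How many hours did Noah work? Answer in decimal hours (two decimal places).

Overnight: 6:33 PM → midnight = 5 h 27 min; midnight → 4:01 AM = 4 h 1 min; span 9 h 28 min; less 20 min break → 9 h 8 min

9.13 hours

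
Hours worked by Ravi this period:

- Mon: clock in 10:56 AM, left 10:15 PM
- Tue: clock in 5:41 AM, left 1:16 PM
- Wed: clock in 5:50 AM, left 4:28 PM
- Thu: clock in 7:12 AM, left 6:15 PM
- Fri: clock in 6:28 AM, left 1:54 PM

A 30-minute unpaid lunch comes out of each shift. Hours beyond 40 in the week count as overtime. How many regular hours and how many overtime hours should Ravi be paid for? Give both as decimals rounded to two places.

Mon: 10:56 AM–10:15 PM = 11 h 19 min; less 30 min break → 10 h 49 min
Tue: 5:41 AM–1:16 PM = 7 h 35 min; less 30 min break → 7 h 5 min
Wed: 5:50 AM–4:28 PM = 10 h 38 min; less 30 min break → 10 h 8 min
Thu: 7:12 AM–6:15 PM = 11 h 3 min; less 30 min break → 10 h 33 min
Fri: 6:28 AM–1:54 PM = 7 h 26 min; less 30 min break → 6 h 56 min
Total worked: 45 h 31 min = 45.52 h.
Threshold 40 h → overtime 5 h 31 min, regular 40 h 0 min.

Regular 40.00 hours, overtime 5.52 hours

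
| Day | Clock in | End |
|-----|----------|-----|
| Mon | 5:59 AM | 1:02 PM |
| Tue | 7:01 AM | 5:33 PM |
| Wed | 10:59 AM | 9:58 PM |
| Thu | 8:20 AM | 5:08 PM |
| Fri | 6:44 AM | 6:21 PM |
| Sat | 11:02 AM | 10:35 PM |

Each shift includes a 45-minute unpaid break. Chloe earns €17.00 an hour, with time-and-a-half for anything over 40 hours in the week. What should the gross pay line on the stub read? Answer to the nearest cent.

Mon: 5:59 AM–1:02 PM = 7 h 3 min; less 45 min break → 6 h 18 min
Tue: 7:01 AM–5:33 PM = 10 h 32 min; less 45 min break → 9 h 47 min
Wed: 10:59 AM–9:58 PM = 10 h 59 min; less 45 min break → 10 h 14 min
Thu: 8:20 AM–5:08 PM = 8 h 48 min; less 45 min break → 8 h 3 min
Fri: 6:44 AM–6:21 PM = 11 h 37 min; less 45 min break → 10 h 52 min
Sat: 11:02 AM–10:35 PM = 11 h 33 min; less 45 min break → 10 h 48 min
Total worked: 56 h 2 min = 3362 min.
Regular 40 h 0 min = 2400 min at €17.00/h; overtime 16 h 2 min = 962 min at €25.50/h.
Pay = (2400 × €17.00 + 962 × €25.50) ÷ 60 = €1088.85.

€1088.85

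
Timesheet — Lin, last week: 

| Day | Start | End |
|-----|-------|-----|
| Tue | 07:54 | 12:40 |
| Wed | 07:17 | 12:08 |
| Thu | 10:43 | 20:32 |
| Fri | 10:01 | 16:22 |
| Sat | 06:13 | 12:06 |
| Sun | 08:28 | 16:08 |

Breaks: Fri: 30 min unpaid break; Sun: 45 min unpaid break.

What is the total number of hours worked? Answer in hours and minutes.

Tue: 07:54–12:40 = 4 h 46 min
Wed: 07:17–12:08 = 4 h 51 min
Thu: 10:43–20:32 = 9 h 49 min
Fri: 10:01–16:22 = 6 h 21 min; less 30 min break → 5 h 51 min
Sat: 06:13–12:06 = 5 h 53 min
Sun: 08:28–16:08 = 7 h 40 min; less 45 min break → 6 h 55 min
Total: 4 h 46 min + 4 h 51 min + 9 h 49 min + 5 h 51 min + 5 h 53 min + 6 h 55 min = 38 h 5 min.

38 h 5 min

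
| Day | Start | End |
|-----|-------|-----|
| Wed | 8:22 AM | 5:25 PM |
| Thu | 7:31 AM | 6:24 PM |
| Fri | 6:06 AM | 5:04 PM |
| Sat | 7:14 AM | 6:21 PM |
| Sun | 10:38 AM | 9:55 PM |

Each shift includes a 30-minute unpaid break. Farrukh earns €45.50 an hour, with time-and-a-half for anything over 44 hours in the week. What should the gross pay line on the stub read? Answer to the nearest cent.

€2466.10

Wed: 8:22 AM–5:25 PM = 9 h 3 min; less 30 min break → 8 h 33 min
Thu: 7:31 AM–6:24 PM = 10 h 53 min; less 30 min break → 10 h 23 min
Fri: 6:06 AM–5:04 PM = 10 h 58 min; less 30 min break → 10 h 28 min
Sat: 7:14 AM–6:21 PM = 11 h 7 min; less 30 min break → 10 h 37 min
Sun: 10:38 AM–9:55 PM = 11 h 17 min; less 30 min break → 10 h 47 min
Total worked: 50 h 48 min = 3048 min.
Regular 44 h 0 min = 2640 min at €45.50/h; overtime 6 h 48 min = 408 min at €68.25/h.
Pay = (2640 × €45.50 + 408 × €68.25) ÷ 60 = €2466.10.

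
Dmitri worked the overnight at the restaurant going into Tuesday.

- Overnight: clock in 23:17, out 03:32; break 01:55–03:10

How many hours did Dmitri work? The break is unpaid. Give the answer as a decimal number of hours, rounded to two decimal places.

Overnight: 23:17 → midnight = 0 h 43 min; midnight → 03:32 = 3 h 32 min; span 4 h 15 min; less 75 min break → 3 h 0 min

3.00 hours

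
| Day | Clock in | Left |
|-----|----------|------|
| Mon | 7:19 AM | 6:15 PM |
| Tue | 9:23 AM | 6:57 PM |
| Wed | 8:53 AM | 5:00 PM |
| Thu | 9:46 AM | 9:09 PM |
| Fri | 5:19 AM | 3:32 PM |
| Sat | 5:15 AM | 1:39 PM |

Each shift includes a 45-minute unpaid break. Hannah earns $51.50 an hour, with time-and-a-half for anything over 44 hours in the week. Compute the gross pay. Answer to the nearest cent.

$3047.51

Mon: 7:19 AM–6:15 PM = 10 h 56 min; less 45 min break → 10 h 11 min
Tue: 9:23 AM–6:57 PM = 9 h 34 min; less 45 min break → 8 h 49 min
Wed: 8:53 AM–5:00 PM = 8 h 7 min; less 45 min break → 7 h 22 min
Thu: 9:46 AM–9:09 PM = 11 h 23 min; less 45 min break → 10 h 38 min
Fri: 5:19 AM–3:32 PM = 10 h 13 min; less 45 min break → 9 h 28 min
Sat: 5:15 AM–1:39 PM = 8 h 24 min; less 45 min break → 7 h 39 min
Total worked: 54 h 7 min = 3247 min.
Regular 44 h 0 min = 2640 min at $51.50/h; overtime 10 h 7 min = 607 min at $77.25/h.
Pay = (2640 × $51.50 + 607 × $77.25) ÷ 60 = $3047.51.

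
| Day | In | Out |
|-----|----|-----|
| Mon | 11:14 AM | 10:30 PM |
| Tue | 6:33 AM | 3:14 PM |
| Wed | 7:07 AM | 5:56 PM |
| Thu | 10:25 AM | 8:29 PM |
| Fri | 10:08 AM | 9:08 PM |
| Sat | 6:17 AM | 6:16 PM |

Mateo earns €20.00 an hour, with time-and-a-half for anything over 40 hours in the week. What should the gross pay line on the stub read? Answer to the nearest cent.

€1514.50

Mon: 11:14 AM–10:30 PM = 11 h 16 min
Tue: 6:33 AM–3:14 PM = 8 h 41 min
Wed: 7:07 AM–5:56 PM = 10 h 49 min
Thu: 10:25 AM–8:29 PM = 10 h 4 min
Fri: 10:08 AM–9:08 PM = 11 h 0 min
Sat: 6:17 AM–6:16 PM = 11 h 59 min
Total worked: 63 h 49 min = 3829 min.
Regular 40 h 0 min = 2400 min at €20.00/h; overtime 23 h 49 min = 1429 min at €30.00/h.
Pay = (2400 × €20.00 + 1429 × €30.00) ÷ 60 = €1514.50.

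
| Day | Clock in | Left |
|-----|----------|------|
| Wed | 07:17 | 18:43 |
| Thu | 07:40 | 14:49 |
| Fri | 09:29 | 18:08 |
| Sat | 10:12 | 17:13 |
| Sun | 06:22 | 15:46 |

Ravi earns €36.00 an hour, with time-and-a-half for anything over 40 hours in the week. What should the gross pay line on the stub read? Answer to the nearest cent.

€1637.10

Wed: 07:17–18:43 = 11 h 26 min
Thu: 07:40–14:49 = 7 h 9 min
Fri: 09:29–18:08 = 8 h 39 min
Sat: 10:12–17:13 = 7 h 1 min
Sun: 06:22–15:46 = 9 h 24 min
Total worked: 43 h 39 min = 2619 min.
Regular 40 h 0 min = 2400 min at €36.00/h; overtime 3 h 39 min = 219 min at €54.00/h.
Pay = (2400 × €36.00 + 219 × €54.00) ÷ 60 = €1637.10.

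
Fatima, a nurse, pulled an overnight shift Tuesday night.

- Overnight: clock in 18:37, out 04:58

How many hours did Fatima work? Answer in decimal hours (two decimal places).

Overnight: 18:37 → midnight = 5 h 23 min; midnight → 04:58 = 4 h 58 min; span 10 h 21 min

10.35 hours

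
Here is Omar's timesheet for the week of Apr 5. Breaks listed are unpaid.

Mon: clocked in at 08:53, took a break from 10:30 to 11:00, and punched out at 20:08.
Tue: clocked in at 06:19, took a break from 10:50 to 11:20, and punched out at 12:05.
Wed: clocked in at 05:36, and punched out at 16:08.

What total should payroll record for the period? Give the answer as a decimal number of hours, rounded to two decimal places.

26.55 hours

Mon: 08:53–20:08 = 11 h 15 min; less 30 min break → 10 h 45 min
Tue: 06:19–12:05 = 5 h 46 min; less 30 min break → 5 h 16 min
Wed: 05:36–16:08 = 10 h 32 min
Total: 10 h 45 min + 5 h 16 min + 10 h 32 min = 26 h 33 min.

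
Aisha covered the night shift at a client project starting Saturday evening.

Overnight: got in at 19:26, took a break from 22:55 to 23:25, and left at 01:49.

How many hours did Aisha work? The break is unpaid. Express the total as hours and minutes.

5 h 53 min

Overnight: 19:26 → midnight = 4 h 34 min; midnight → 01:49 = 1 h 49 min; span 6 h 23 min; less 30 min break → 5 h 53 min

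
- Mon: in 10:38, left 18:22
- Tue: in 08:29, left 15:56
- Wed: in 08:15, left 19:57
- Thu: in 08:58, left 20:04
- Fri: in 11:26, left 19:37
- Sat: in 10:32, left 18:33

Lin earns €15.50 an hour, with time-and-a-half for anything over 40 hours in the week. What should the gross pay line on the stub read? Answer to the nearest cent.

Mon: 10:38–18:22 = 7 h 44 min
Tue: 08:29–15:56 = 7 h 27 min
Wed: 08:15–19:57 = 11 h 42 min
Thu: 08:58–20:04 = 11 h 6 min
Fri: 11:26–19:37 = 8 h 11 min
Sat: 10:32–18:33 = 8 h 1 min
Total worked: 54 h 11 min = 3251 min.
Regular 40 h 0 min = 2400 min at €15.50/h; overtime 14 h 11 min = 851 min at €23.25/h.
Pay = (2400 × €15.50 + 851 × €23.25) ÷ 60 = €949.76.

€949.76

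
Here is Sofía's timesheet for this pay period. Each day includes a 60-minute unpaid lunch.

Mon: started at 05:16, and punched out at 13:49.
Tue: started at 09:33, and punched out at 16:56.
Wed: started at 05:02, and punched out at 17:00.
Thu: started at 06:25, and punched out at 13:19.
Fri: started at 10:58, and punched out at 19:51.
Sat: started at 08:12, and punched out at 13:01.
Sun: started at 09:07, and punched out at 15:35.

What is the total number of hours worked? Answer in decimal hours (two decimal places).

47.97 hours

Mon: 05:16–13:49 = 8 h 33 min; less 60 min break → 7 h 33 min
Tue: 09:33–16:56 = 7 h 23 min; less 60 min break → 6 h 23 min
Wed: 05:02–17:00 = 11 h 58 min; less 60 min break → 10 h 58 min
Thu: 06:25–13:19 = 6 h 54 min; less 60 min break → 5 h 54 min
Fri: 10:58–19:51 = 8 h 53 min; less 60 min break → 7 h 53 min
Sat: 08:12–13:01 = 4 h 49 min; less 60 min break → 3 h 49 min
Sun: 09:07–15:35 = 6 h 28 min; less 60 min break → 5 h 28 min
Total: 7 h 33 min + 6 h 23 min + 10 h 58 min + 5 h 54 min + 7 h 53 min + 3 h 49 min + 5 h 28 min = 47 h 58 min.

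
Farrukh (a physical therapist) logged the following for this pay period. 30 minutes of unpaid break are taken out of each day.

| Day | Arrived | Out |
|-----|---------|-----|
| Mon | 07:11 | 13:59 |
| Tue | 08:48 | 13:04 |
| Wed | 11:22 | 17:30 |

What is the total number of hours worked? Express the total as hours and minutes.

Mon: 07:11–13:59 = 6 h 48 min; less 30 min break → 6 h 18 min
Tue: 08:48–13:04 = 4 h 16 min; less 30 min break → 3 h 46 min
Wed: 11:22–17:30 = 6 h 8 min; less 30 min break → 5 h 38 min
Total: 6 h 18 min + 3 h 46 min + 5 h 38 min = 15 h 42 min.

15 h 42 min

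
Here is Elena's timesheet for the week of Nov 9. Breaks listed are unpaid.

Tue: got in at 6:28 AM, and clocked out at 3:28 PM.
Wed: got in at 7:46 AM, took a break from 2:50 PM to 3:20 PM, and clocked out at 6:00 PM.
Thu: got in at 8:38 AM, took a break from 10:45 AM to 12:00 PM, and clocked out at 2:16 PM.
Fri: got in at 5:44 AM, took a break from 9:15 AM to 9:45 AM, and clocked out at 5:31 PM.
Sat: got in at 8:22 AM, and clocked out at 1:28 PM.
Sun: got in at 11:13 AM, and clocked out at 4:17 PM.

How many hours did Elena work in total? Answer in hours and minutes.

Tue: 6:28 AM–3:28 PM = 9 h 0 min
Wed: 7:46 AM–6:00 PM = 10 h 14 min; less 30 min break → 9 h 44 min
Thu: 8:38 AM–2:16 PM = 5 h 38 min; less 75 min break → 4 h 23 min
Fri: 5:44 AM–5:31 PM = 11 h 47 min; less 30 min break → 11 h 17 min
Sat: 8:22 AM–1:28 PM = 5 h 6 min
Sun: 11:13 AM–4:17 PM = 5 h 4 min
Total: 9 h 0 min + 9 h 44 min + 4 h 23 min + 11 h 17 min + 5 h 6 min + 5 h 4 min = 44 h 34 min.

44 h 34 min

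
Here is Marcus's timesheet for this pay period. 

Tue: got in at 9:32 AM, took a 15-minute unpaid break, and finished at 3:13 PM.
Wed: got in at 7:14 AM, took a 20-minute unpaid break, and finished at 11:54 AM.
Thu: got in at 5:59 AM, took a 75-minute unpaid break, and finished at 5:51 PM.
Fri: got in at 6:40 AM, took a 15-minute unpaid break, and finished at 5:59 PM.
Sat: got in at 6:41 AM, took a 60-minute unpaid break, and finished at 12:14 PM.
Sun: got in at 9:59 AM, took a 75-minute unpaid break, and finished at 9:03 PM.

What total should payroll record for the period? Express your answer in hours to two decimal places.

Tue: 9:32 AM–3:13 PM = 5 h 41 min; less 15 min break → 5 h 26 min
Wed: 7:14 AM–11:54 AM = 4 h 40 min; less 20 min break → 4 h 20 min
Thu: 5:59 AM–5:51 PM = 11 h 52 min; less 75 min break → 10 h 37 min
Fri: 6:40 AM–5:59 PM = 11 h 19 min; less 15 min break → 11 h 4 min
Sat: 6:41 AM–12:14 PM = 5 h 33 min; less 60 min break → 4 h 33 min
Sun: 9:59 AM–9:03 PM = 11 h 4 min; less 75 min break → 9 h 49 min
Total: 5 h 26 min + 4 h 20 min + 10 h 37 min + 11 h 4 min + 4 h 33 min + 9 h 49 min = 45 h 49 min.

45.82 hours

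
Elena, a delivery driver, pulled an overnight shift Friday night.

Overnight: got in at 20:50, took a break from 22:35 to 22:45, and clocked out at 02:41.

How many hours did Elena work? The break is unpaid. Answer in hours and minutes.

5 h 41 min

Overnight: 20:50 → midnight = 3 h 10 min; midnight → 02:41 = 2 h 41 min; span 5 h 51 min; less 10 min break → 5 h 41 min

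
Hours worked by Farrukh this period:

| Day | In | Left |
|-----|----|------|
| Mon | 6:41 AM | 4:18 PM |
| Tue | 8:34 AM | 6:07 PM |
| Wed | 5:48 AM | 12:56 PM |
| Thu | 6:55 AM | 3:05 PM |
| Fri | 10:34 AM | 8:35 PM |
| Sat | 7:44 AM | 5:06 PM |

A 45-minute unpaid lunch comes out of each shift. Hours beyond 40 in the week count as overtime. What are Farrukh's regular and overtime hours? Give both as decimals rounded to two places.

Regular 40.00 hours, overtime 9.35 hours

Mon: 6:41 AM–4:18 PM = 9 h 37 min; less 45 min break → 8 h 52 min
Tue: 8:34 AM–6:07 PM = 9 h 33 min; less 45 min break → 8 h 48 min
Wed: 5:48 AM–12:56 PM = 7 h 8 min; less 45 min break → 6 h 23 min
Thu: 6:55 AM–3:05 PM = 8 h 10 min; less 45 min break → 7 h 25 min
Fri: 10:34 AM–8:35 PM = 10 h 1 min; less 45 min break → 9 h 16 min
Sat: 7:44 AM–5:06 PM = 9 h 22 min; less 45 min break → 8 h 37 min
Total worked: 49 h 21 min = 49.35 h.
Threshold 40 h → overtime 9 h 21 min, regular 40 h 0 min.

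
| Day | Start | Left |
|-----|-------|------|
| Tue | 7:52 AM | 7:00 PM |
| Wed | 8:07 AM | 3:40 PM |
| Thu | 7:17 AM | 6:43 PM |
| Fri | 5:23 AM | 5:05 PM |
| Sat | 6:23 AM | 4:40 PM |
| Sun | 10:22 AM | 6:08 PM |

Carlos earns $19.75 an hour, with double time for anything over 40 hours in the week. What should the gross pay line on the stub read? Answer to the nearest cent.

Tue: 7:52 AM–7:00 PM = 11 h 8 min
Wed: 8:07 AM–3:40 PM = 7 h 33 min
Thu: 7:17 AM–6:43 PM = 11 h 26 min
Fri: 5:23 AM–5:05 PM = 11 h 42 min
Sat: 6:23 AM–4:40 PM = 10 h 17 min
Sun: 10:22 AM–6:08 PM = 7 h 46 min
Total worked: 59 h 52 min = 3592 min.
Regular 40 h 0 min = 2400 min at $19.75/h; overtime 19 h 52 min = 1192 min at $39.50/h.
Pay = (2400 × $19.75 + 1192 × $39.50) ÷ 60 = $1574.73.

$1574.73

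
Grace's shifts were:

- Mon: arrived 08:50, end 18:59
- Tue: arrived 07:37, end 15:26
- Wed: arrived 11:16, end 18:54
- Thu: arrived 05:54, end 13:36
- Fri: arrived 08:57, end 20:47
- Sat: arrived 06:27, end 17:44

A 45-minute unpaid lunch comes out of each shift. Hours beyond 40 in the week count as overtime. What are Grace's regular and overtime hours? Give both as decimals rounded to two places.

Mon: 08:50–18:59 = 10 h 9 min; less 45 min break → 9 h 24 min
Tue: 07:37–15:26 = 7 h 49 min; less 45 min break → 7 h 4 min
Wed: 11:16–18:54 = 7 h 38 min; less 45 min break → 6 h 53 min
Thu: 05:54–13:36 = 7 h 42 min; less 45 min break → 6 h 57 min
Fri: 08:57–20:47 = 11 h 50 min; less 45 min break → 11 h 5 min
Sat: 06:27–17:44 = 11 h 17 min; less 45 min break → 10 h 32 min
Total worked: 51 h 55 min = 51.92 h.
Threshold 40 h → overtime 11 h 55 min, regular 40 h 0 min.

Regular 40.00 hours, overtime 11.92 hours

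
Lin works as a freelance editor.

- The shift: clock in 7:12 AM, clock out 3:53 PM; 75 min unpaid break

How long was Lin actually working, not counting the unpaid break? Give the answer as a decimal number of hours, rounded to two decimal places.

7.43 hours

The shift: 7:12 AM–3:53 PM = 8 h 41 min; less 75 min break → 7 h 26 min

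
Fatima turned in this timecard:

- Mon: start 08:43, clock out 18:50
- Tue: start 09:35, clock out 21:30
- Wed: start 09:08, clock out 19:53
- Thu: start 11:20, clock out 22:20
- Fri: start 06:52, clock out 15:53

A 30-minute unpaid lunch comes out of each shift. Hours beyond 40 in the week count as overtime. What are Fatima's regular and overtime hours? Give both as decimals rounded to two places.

Mon: 08:43–18:50 = 10 h 7 min; less 30 min break → 9 h 37 min
Tue: 09:35–21:30 = 11 h 55 min; less 30 min break → 11 h 25 min
Wed: 09:08–19:53 = 10 h 45 min; less 30 min break → 10 h 15 min
Thu: 11:20–22:20 = 11 h 0 min; less 30 min break → 10 h 30 min
Fri: 06:52–15:53 = 9 h 1 min; less 30 min break → 8 h 31 min
Total worked: 50 h 18 min = 50.30 h.
Threshold 40 h → overtime 10 h 18 min, regular 40 h 0 min.

Regular 40.00 hours, overtime 10.30 hours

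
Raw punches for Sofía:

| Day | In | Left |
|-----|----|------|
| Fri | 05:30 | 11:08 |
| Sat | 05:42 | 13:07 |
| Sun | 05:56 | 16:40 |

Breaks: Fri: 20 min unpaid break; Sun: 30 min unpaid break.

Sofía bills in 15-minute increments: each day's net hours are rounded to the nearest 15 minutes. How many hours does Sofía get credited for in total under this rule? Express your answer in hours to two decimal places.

Fri: 05:30–11:08 = 5 h 38 min − 20 min = 5 h 18 min → rounds to 5 h 15 min
Sat: 05:42–13:07 = 7 h 25 min → rounds to 7 h 30 min
Sun: 05:56–16:40 = 10 h 44 min − 30 min = 10 h 14 min → rounds to 10 h 15 min
Total credited: 23 h 0 min.

23.00 hours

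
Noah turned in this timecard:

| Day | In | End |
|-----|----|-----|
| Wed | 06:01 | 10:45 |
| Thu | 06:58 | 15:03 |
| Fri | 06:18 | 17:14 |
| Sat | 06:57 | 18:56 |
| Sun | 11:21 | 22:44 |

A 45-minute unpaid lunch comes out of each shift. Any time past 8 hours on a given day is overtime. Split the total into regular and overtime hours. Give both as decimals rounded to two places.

Regular 35.32 hours, overtime 8.05 hours

Wed: 06:01–10:45 = 4 h 44 min; less 45 min break → 3 h 59 min
Thu: 06:58–15:03 = 8 h 5 min; less 45 min break → 7 h 20 min
Fri: 06:18–17:14 = 10 h 56 min; less 45 min break → 10 h 11 min
Sat: 06:57–18:56 = 11 h 59 min; less 45 min break → 11 h 14 min
Sun: 11:21–22:44 = 11 h 23 min; less 45 min break → 10 h 38 min
Wed reg 3 h 59 min / OT 0 h 0 min; Thu reg 7 h 20 min / OT 0 h 0 min; Fri reg 8 h 0 min / OT 2 h 11 min; Sat reg 8 h 0 min / OT 3 h 14 min; Sun reg 8 h 0 min / OT 2 h 38 min.
Totals: regular 35 h 19 min, overtime 8 h 3 min.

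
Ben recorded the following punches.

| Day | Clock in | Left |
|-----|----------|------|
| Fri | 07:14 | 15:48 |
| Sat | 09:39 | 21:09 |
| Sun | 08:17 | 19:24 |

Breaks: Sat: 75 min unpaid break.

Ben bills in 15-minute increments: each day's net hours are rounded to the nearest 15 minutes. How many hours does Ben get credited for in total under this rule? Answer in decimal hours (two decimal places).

Fri: 07:14–15:48 = 8 h 34 min → rounds to 8 h 30 min
Sat: 09:39–21:09 = 11 h 30 min − 75 min = 10 h 15 min → rounds to 10 h 15 min
Sun: 08:17–19:24 = 11 h 7 min → rounds to 11 h 0 min
Total credited: 29 h 45 min.

29.75 hours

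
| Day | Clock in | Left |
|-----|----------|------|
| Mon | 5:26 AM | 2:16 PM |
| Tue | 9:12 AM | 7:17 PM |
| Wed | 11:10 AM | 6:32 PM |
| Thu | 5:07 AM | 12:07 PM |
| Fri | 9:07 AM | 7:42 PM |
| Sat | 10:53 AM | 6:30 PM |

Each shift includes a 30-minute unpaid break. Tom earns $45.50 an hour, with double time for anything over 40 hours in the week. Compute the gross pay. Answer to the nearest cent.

Mon: 5:26 AM–2:16 PM = 8 h 50 min; less 30 min break → 8 h 20 min
Tue: 9:12 AM–7:17 PM = 10 h 5 min; less 30 min break → 9 h 35 min
Wed: 11:10 AM–6:32 PM = 7 h 22 min; less 30 min break → 6 h 52 min
Thu: 5:07 AM–12:07 PM = 7 h 0 min; less 30 min break → 6 h 30 min
Fri: 9:07 AM–7:42 PM = 10 h 35 min; less 30 min break → 10 h 5 min
Sat: 10:53 AM–6:30 PM = 7 h 37 min; less 30 min break → 7 h 7 min
Total worked: 48 h 29 min = 2909 min.
Regular 40 h 0 min = 2400 min at $45.50/h; overtime 8 h 29 min = 509 min at $91.00/h.
Pay = (2400 × $45.50 + 509 × $91.00) ÷ 60 = $2591.98.

$2591.98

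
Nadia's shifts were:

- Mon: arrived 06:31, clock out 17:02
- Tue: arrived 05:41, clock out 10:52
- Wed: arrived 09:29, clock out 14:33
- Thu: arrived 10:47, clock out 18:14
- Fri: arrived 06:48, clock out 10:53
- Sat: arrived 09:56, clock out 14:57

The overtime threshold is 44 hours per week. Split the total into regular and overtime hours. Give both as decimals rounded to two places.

Mon: 06:31–17:02 = 10 h 31 min
Tue: 05:41–10:52 = 5 h 11 min
Wed: 09:29–14:33 = 5 h 4 min
Thu: 10:47–18:14 = 7 h 27 min
Fri: 06:48–10:53 = 4 h 5 min
Sat: 09:56–14:57 = 5 h 1 min
Total worked: 37 h 19 min = 37.32 h.
Threshold 44 h → overtime 0 h 0 min, regular 37 h 19 min.

Regular 37.32 hours, overtime 0.00 hours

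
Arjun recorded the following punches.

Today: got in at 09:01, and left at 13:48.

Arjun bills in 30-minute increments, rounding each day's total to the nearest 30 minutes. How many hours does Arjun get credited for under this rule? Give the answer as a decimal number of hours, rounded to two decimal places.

5.00 hours

Today: 09:01–13:48 = 4 h 47 min → rounds to 5 h 0 min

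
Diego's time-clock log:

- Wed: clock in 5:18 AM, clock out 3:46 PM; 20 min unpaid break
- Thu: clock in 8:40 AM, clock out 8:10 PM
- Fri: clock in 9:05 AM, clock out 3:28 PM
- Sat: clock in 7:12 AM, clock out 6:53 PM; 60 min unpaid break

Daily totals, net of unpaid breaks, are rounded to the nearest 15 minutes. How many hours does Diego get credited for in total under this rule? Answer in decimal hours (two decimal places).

39.00 hours

Wed: 5:18 AM–3:46 PM = 10 h 28 min − 20 min = 10 h 8 min → rounds to 10 h 15 min
Thu: 8:40 AM–8:10 PM = 11 h 30 min → rounds to 11 h 30 min
Fri: 9:05 AM–3:28 PM = 6 h 23 min → rounds to 6 h 30 min
Sat: 7:12 AM–6:53 PM = 11 h 41 min − 60 min = 10 h 41 min → rounds to 10 h 45 min
Total credited: 39 h 0 min.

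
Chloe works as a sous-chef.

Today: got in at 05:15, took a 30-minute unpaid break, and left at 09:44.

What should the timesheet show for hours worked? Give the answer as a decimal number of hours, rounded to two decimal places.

Today: 05:15–09:44 = 4 h 29 min; less 30 min break → 3 h 59 min

3.98 hours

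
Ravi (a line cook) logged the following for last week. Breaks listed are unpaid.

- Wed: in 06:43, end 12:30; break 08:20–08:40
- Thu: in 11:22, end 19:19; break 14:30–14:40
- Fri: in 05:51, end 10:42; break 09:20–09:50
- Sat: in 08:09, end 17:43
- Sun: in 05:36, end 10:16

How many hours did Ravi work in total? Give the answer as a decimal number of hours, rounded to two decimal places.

31.82 hours

Wed: 06:43–12:30 = 5 h 47 min; less 20 min break → 5 h 27 min
Thu: 11:22–19:19 = 7 h 57 min; less 10 min break → 7 h 47 min
Fri: 05:51–10:42 = 4 h 51 min; less 30 min break → 4 h 21 min
Sat: 08:09–17:43 = 9 h 34 min
Sun: 05:36–10:16 = 4 h 40 min
Total: 5 h 27 min + 7 h 47 min + 4 h 21 min + 9 h 34 min + 4 h 40 min = 31 h 49 min.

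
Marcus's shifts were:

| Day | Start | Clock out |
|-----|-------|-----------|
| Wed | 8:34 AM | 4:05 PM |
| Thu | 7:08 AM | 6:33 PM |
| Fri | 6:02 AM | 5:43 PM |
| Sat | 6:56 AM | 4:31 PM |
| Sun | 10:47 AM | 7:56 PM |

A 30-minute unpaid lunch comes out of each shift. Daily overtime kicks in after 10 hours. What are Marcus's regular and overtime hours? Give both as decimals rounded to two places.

Wed: 8:34 AM–4:05 PM = 7 h 31 min; less 30 min break → 7 h 1 min
Thu: 7:08 AM–6:33 PM = 11 h 25 min; less 30 min break → 10 h 55 min
Fri: 6:02 AM–5:43 PM = 11 h 41 min; less 30 min break → 11 h 11 min
Sat: 6:56 AM–4:31 PM = 9 h 35 min; less 30 min break → 9 h 5 min
Sun: 10:47 AM–7:56 PM = 9 h 9 min; less 30 min break → 8 h 39 min
Wed reg 7 h 1 min / OT 0 h 0 min; Thu reg 10 h 0 min / OT 0 h 55 min; Fri reg 10 h 0 min / OT 1 h 11 min; Sat reg 9 h 5 min / OT 0 h 0 min; Sun reg 8 h 39 min / OT 0 h 0 min.
Totals: regular 44 h 45 min, overtime 2 h 6 min.

Regular 44.75 hours, overtime 2.10 hours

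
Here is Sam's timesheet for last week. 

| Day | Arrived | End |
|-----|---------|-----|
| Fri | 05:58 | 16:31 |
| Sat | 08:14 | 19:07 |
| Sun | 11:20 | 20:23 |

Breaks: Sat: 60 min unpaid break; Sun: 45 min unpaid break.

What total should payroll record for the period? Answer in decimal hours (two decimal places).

28.73 hours

Fri: 05:58–16:31 = 10 h 33 min
Sat: 08:14–19:07 = 10 h 53 min; less 60 min break → 9 h 53 min
Sun: 11:20–20:23 = 9 h 3 min; less 45 min break → 8 h 18 min
Total: 10 h 33 min + 9 h 53 min + 8 h 18 min = 28 h 44 min.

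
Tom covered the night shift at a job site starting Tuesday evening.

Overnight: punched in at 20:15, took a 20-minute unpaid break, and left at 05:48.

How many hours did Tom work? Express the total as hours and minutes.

Overnight: 20:15 → midnight = 3 h 45 min; midnight → 05:48 = 5 h 48 min; span 9 h 33 min; less 20 min break → 9 h 13 min

9 h 13 min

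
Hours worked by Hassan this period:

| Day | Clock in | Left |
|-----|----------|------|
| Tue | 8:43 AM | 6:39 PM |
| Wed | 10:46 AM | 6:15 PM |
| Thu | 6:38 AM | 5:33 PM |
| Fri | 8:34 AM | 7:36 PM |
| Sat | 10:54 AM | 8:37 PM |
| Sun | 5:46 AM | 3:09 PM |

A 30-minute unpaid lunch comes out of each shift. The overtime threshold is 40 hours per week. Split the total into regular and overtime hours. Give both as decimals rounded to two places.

Tue: 8:43 AM–6:39 PM = 9 h 56 min; less 30 min break → 9 h 26 min
Wed: 10:46 AM–6:15 PM = 7 h 29 min; less 30 min break → 6 h 59 min
Thu: 6:38 AM–5:33 PM = 10 h 55 min; less 30 min break → 10 h 25 min
Fri: 8:34 AM–7:36 PM = 11 h 2 min; less 30 min break → 10 h 32 min
Sat: 10:54 AM–8:37 PM = 9 h 43 min; less 30 min break → 9 h 13 min
Sun: 5:46 AM–3:09 PM = 9 h 23 min; less 30 min break → 8 h 53 min
Total worked: 55 h 28 min = 55.47 h.
Threshold 40 h → overtime 15 h 28 min, regular 40 h 0 min.

Regular 40.00 hours, overtime 15.47 hours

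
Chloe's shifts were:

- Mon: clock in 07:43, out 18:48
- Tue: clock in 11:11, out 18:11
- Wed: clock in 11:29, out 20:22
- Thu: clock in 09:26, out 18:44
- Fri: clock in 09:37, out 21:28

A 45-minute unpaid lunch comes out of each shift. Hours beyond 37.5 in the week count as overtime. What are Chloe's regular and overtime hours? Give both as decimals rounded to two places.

Regular 37.50 hours, overtime 6.87 hours

Mon: 07:43–18:48 = 11 h 5 min; less 45 min break → 10 h 20 min
Tue: 11:11–18:11 = 7 h 0 min; less 45 min break → 6 h 15 min
Wed: 11:29–20:22 = 8 h 53 min; less 45 min break → 8 h 8 min
Thu: 09:26–18:44 = 9 h 18 min; less 45 min break → 8 h 33 min
Fri: 09:37–21:28 = 11 h 51 min; less 45 min break → 11 h 6 min
Total worked: 44 h 22 min = 44.37 h.
Threshold 37.5 h → overtime 6 h 52 min, regular 37 h 30 min.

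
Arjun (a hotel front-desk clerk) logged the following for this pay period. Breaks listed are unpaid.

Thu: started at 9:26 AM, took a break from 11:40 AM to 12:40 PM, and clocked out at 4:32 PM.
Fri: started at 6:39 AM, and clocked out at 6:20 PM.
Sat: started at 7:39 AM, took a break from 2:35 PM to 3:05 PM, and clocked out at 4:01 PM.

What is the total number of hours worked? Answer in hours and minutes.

Thu: 9:26 AM–4:32 PM = 7 h 6 min; less 60 min break → 6 h 6 min
Fri: 6:39 AM–6:20 PM = 11 h 41 min
Sat: 7:39 AM–4:01 PM = 8 h 22 min; less 30 min break → 7 h 52 min
Total: 6 h 6 min + 11 h 41 min + 7 h 52 min = 25 h 39 min.

25 h 39 min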